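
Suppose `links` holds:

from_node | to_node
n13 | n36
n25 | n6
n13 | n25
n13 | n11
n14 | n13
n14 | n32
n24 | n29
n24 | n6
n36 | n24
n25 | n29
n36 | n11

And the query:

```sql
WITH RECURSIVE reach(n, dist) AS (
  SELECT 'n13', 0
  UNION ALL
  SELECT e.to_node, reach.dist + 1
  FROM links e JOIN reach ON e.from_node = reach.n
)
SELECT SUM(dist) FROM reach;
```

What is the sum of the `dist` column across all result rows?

Base: (n13, dist=0).
Iteration 1: edges from {n13} -> (n11, dist=1), (n25, dist=1), (n36, dist=1).
Iteration 2: edges from {n11,n25,n36} -> (n11, dist=2), (n24, dist=2), (n29, dist=2), (n6, dist=2).
Iteration 3: edges from {n11,n24,n29,n6} -> (n29, dist=3), (n6, dist=3).
Iteration 4: no outgoing edges from {n29,n6}; recursion stops.
SUM(dist) = 0 + 1 + 1 + 1 + 2 + 2 + 2 + 2 + 3 + 3 = 17.

17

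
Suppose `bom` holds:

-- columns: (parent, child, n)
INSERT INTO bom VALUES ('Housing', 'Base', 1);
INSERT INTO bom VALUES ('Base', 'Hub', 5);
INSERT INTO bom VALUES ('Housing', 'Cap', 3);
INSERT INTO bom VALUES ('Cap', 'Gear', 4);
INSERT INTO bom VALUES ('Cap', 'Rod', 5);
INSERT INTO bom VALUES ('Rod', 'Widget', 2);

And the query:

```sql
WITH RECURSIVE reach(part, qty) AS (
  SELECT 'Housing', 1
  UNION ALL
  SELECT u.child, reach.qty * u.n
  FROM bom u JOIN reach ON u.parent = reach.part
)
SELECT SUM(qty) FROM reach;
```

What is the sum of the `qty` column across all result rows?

Base: (Housing, qty=1).
Iteration 1: components of {Housing} -> Base = 1*1 = 1, Cap = 1*3 = 3.
Iteration 2: components of {Base,Cap} -> Gear = 3*4 = 12, Hub = 1*5 = 5, Rod = 3*5 = 15.
Iteration 3: components of {Gear,Hub,Rod} -> Widget = 15*2 = 30.
Iteration 4: no further components; recursion stops.
SUM(qty) = 1 + 1 + 3 + 5 + 12 + 15 + 30 = 67.

67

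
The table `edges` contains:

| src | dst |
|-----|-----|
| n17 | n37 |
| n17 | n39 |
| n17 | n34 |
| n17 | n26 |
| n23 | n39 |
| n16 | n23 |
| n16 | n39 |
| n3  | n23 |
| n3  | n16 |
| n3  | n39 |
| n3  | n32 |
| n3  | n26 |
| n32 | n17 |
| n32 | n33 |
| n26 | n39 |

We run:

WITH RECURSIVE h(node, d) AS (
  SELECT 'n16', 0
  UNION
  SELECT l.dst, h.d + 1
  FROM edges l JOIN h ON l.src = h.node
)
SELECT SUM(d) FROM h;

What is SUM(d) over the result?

4

Base: (n16, d=0).
Iteration 1: edges from {n16} -> (n23, d=1), (n39, d=1).
Iteration 2: edges from {n23,n39} -> (n39, d=2).
Iteration 3: no outgoing edges from {n39}; recursion stops.
SUM(d) = 0 + 1 + 1 + 2 = 4.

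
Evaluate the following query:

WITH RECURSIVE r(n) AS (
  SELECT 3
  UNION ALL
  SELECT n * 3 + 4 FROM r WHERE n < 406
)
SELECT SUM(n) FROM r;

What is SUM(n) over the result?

1808

Base: n=3.
Iteration 1: 3 < 406 holds -> n = 3 * 3 + 4 = 13.
Iteration 2: 13 < 406 holds -> n = 13 * 3 + 4 = 43.
Iteration 3: 43 < 406 holds -> n = 43 * 3 + 4 = 133.
Iteration 4: 133 < 406 holds -> n = 133 * 3 + 4 = 403.
Iteration 5: 403 < 406 holds -> n = 403 * 3 + 4 = 1213.
Iteration 6: 1213 < 406 fails; recursion stops.
SUM(n) = 3 + 13 + 43 + 133 + 403 + 1213 = 1808.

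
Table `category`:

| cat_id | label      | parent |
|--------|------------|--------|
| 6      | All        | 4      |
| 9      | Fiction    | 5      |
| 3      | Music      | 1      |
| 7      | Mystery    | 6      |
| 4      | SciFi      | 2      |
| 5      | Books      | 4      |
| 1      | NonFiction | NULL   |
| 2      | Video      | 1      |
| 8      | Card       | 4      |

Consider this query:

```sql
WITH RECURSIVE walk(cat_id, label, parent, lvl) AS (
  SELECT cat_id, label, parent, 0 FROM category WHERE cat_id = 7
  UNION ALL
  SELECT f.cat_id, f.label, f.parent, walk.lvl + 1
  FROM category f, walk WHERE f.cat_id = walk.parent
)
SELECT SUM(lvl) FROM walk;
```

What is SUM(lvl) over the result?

10

Base: cat_id=7 (Mystery), parent=6, lvl 0.
Iteration 1: join on cat_id=6 -> All (id 6, parent=4, lvl 1).
Iteration 2: join on cat_id=4 -> SciFi (id 4, parent=2, lvl 2).
Iteration 3: join on cat_id=2 -> Video (id 2, parent=1, lvl 3).
Iteration 4: join on cat_id=1 -> NonFiction (id 1, parent=NULL, lvl 4).
Iteration 5: parent is NULL; no match; recursion stops.
SUM(lvl) = 0 + 1 + 2 + 3 + 4 = 10.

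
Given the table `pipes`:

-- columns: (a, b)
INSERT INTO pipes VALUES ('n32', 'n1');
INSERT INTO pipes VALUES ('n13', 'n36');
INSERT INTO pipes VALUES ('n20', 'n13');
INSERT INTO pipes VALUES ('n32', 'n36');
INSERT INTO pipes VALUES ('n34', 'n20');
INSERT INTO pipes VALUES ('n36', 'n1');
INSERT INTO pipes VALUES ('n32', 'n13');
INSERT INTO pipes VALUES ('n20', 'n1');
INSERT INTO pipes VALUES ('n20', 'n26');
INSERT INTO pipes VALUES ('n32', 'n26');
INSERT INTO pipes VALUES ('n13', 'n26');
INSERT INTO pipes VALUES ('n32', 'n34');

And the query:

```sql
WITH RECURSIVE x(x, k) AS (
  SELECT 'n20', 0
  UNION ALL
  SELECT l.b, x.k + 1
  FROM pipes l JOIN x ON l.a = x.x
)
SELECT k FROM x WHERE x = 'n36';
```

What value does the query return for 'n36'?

2

Base: (n20, k=0).
Iteration 1: edges from {n20} -> (n1, k=1), (n13, k=1), (n26, k=1).
Iteration 2: edges from {n1,n13,n26} -> (n26, k=2), (n36, k=2).
Iteration 3: edges from {n26,n36} -> (n1, k=3).
Iteration 4: no outgoing edges from {n1}; recursion stops.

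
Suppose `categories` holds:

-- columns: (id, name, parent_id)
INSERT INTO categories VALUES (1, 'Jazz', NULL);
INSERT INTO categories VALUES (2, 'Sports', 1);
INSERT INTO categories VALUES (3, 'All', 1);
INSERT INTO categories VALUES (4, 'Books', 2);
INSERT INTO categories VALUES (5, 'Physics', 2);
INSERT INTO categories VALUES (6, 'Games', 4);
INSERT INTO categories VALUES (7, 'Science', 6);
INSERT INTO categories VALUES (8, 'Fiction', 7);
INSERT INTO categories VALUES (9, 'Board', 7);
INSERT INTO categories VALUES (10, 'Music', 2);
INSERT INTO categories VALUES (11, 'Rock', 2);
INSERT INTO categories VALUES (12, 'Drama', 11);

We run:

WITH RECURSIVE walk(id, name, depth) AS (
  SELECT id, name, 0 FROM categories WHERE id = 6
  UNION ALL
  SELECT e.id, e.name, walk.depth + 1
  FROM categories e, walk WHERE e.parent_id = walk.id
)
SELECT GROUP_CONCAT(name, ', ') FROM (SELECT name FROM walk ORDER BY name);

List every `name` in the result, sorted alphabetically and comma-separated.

Board, Fiction, Games, Science

Base: id=6 (Games) at depth 0.
Iteration 1: rows with parent_id in {6} -> Science (id 7, depth 1).
Iteration 2: rows with parent_id in {7} -> Fiction (id 8, depth 2), Board (id 9, depth 2).
Iteration 3: no rows with parent_id in {8,9}; recursion stops.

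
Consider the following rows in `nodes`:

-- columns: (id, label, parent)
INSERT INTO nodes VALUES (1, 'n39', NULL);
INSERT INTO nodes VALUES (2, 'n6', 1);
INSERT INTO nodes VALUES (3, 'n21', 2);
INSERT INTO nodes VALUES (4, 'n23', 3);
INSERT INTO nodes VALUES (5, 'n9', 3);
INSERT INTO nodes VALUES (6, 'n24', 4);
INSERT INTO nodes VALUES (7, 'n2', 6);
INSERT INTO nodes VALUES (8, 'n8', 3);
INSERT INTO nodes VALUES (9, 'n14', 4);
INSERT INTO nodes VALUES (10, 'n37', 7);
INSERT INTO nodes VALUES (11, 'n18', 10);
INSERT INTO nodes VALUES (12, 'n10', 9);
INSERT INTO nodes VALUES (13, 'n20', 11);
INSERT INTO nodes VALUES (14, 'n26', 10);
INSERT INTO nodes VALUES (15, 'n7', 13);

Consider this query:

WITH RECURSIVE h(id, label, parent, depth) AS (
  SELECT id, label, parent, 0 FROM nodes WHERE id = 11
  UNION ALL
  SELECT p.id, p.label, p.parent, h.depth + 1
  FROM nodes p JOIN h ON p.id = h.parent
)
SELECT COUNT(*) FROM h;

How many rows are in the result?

8

Base: id=11 (n18), parent=10, depth 0.
Iteration 1: join on id=10 -> n37 (id 10, parent=7, depth 1).
Iteration 2: join on id=7 -> n2 (id 7, parent=6, depth 2).
Iteration 3: join on id=6 -> n24 (id 6, parent=4, depth 3).
Iteration 4: join on id=4 -> n23 (id 4, parent=3, depth 4).
Iteration 5: join on id=3 -> n21 (id 3, parent=2, depth 5).
Iteration 6: join on id=2 -> n6 (id 2, parent=1, depth 6).
Iteration 7: join on id=1 -> n39 (id 1, parent=NULL, depth 7).
Iteration 8: parent is NULL; no match; recursion stops.
Total rows emitted: 8.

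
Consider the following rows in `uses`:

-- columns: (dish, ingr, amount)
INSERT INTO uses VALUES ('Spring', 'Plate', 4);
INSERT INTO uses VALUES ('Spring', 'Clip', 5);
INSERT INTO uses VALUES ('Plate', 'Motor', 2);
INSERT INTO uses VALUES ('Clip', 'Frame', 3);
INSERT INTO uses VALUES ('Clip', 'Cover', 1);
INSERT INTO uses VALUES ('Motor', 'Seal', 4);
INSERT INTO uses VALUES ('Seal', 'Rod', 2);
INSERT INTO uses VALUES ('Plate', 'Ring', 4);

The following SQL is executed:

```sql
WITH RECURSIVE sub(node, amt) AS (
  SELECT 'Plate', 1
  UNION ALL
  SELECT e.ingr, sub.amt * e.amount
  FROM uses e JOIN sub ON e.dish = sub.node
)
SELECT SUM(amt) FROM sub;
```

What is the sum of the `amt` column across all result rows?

Base: (Plate, amt=1).
Iteration 1: components of {Plate} -> Motor = 1*2 = 2, Ring = 1*4 = 4.
Iteration 2: components of {Motor,Ring} -> Seal = 2*4 = 8.
Iteration 3: components of {Seal} -> Rod = 8*2 = 16.
Iteration 4: no further components; recursion stops.
SUM(amt) = 1 + 2 + 4 + 8 + 16 = 31.

31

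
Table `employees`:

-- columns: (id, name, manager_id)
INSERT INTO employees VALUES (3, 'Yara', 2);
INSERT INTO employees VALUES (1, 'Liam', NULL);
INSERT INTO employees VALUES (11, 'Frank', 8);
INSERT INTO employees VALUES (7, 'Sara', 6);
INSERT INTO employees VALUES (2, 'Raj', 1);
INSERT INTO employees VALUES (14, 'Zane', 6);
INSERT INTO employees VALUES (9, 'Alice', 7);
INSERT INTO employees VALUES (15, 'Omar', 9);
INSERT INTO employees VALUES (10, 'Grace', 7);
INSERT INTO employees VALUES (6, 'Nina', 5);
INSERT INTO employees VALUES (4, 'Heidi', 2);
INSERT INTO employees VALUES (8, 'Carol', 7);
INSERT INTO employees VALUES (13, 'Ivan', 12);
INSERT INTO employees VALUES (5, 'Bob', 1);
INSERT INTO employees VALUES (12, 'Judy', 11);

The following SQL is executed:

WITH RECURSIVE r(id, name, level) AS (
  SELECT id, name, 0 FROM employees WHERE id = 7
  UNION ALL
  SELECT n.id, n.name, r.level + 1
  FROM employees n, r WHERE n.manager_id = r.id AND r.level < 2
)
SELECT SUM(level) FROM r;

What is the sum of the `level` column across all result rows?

7

Base: id=7 (Sara) at level 0.
Iteration 1: rows with manager_id in {7} -> Carol (id 8, level 1), Alice (id 9, level 1), Grace (id 10, level 1).
Iteration 2: rows with manager_id in {8,9,10} -> Frank (id 11, level 2), Omar (id 15, level 2).
Iteration 3: level < 2 fails for all current rows; recursion stops.
SUM(level) = 0 + 1 + 1 + 1 + 2 + 2 = 7.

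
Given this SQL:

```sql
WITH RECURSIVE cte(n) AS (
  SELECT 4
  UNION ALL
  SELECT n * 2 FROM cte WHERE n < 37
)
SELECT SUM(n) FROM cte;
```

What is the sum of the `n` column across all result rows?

124

Base: n=4.
Iteration 1: 4 < 37 holds -> n = 4 * 2 = 8.
Iteration 2: 8 < 37 holds -> n = 8 * 2 = 16.
Iteration 3: 16 < 37 holds -> n = 16 * 2 = 32.
Iteration 4: 32 < 37 holds -> n = 32 * 2 = 64.
Iteration 5: 64 < 37 fails; recursion stops.
SUM(n) = 4 + 8 + 16 + 32 + 64 = 124.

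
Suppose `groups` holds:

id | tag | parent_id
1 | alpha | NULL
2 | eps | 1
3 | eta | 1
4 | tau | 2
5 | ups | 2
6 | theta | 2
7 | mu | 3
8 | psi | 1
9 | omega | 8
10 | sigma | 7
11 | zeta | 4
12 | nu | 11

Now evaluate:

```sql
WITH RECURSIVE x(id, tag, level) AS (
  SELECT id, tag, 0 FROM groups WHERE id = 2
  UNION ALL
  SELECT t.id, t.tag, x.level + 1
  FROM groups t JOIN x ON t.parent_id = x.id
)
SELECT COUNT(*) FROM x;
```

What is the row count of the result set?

6

Base: id=2 (eps) at level 0.
Iteration 1: rows with parent_id in {2} -> tau (id 4, level 1), ups (id 5, level 1), theta (id 6, level 1).
Iteration 2: rows with parent_id in {4,5,6} -> zeta (id 11, level 2).
Iteration 3: rows with parent_id in {11} -> nu (id 12, level 3).
Iteration 4: no rows with parent_id in {12}; recursion stops.
Total rows emitted: 6.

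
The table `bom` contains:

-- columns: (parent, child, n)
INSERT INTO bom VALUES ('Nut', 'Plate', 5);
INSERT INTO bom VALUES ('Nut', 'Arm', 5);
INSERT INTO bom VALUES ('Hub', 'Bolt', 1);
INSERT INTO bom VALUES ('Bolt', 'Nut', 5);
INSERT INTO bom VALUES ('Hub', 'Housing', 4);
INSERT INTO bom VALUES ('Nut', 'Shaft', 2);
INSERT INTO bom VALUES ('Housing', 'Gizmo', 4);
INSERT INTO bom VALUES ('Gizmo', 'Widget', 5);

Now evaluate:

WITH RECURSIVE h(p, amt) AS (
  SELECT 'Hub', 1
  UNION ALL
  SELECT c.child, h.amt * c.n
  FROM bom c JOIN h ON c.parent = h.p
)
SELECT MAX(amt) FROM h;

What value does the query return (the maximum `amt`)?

80

Base: (Hub, amt=1).
Iteration 1: components of {Hub} -> Bolt = 1*1 = 1, Housing = 1*4 = 4.
Iteration 2: components of {Bolt,Housing} -> Gizmo = 4*4 = 16, Nut = 1*5 = 5.
Iteration 3: components of {Gizmo,Nut} -> Arm = 5*5 = 25, Plate = 5*5 = 25, Shaft = 5*2 = 10, Widget = 16*5 = 80.
Iteration 4: no further components; recursion stops.
amt values: 1, 4, 1, 16, 5, 80, 25, 10, 25; the maximum is 80.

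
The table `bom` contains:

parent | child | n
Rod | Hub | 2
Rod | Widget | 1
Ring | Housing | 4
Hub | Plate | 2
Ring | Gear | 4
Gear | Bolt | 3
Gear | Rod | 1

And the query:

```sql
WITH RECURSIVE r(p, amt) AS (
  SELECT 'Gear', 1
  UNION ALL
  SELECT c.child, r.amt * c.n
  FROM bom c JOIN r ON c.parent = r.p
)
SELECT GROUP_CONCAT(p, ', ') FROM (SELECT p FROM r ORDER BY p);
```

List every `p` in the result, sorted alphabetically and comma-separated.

Base: (Gear, amt=1).
Iteration 1: components of {Gear} -> Bolt = 1*3 = 3, Rod = 1*1 = 1.
Iteration 2: components of {Bolt,Rod} -> Hub = 1*2 = 2, Widget = 1*1 = 1.
Iteration 3: components of {Hub,Widget} -> Plate = 2*2 = 4.
Iteration 4: no further components; recursion stops.

Bolt, Gear, Hub, Plate, Rod, Widget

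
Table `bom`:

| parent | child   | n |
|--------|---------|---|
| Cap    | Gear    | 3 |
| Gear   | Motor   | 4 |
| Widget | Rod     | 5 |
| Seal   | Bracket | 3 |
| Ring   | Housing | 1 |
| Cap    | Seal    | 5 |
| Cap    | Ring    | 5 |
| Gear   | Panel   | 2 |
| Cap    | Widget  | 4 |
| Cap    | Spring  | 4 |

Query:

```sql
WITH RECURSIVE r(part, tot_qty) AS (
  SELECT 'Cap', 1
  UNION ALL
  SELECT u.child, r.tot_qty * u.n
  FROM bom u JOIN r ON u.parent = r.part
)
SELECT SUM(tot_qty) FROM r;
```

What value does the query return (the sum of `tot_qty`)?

Base: (Cap, tot_qty=1).
Iteration 1: components of {Cap} -> Gear = 1*3 = 3, Ring = 1*5 = 5, Seal = 1*5 = 5, Spring = 1*4 = 4, Widget = 1*4 = 4.
Iteration 2: components of {Gear,Ring,Seal,Spring,Widget} -> Bracket = 5*3 = 15, Housing = 5*1 = 5, Motor = 3*4 = 12, Panel = 3*2 = 6, Rod = 4*5 = 20.
Iteration 3: no further components; recursion stops.
SUM(tot_qty) = 1 + 5 + 5 + 4 + 3 + 4 + 5 + 15 + 20 + 12 + 6 = 80.

80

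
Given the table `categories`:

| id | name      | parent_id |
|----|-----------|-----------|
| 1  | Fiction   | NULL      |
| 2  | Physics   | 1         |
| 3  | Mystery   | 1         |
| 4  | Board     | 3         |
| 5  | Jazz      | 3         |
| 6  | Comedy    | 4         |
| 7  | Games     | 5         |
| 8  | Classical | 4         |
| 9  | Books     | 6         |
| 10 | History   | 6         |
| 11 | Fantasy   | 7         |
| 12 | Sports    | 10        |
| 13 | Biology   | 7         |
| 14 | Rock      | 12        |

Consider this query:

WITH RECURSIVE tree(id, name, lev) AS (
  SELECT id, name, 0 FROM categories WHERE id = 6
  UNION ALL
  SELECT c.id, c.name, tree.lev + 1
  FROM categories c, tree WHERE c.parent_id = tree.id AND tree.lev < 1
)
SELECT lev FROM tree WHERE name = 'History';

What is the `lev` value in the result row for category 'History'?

Base: id=6 (Comedy) at lev 0.
Iteration 1: rows with parent_id in {6} -> Books (id 9, lev 1), History (id 10, lev 1).
Iteration 2: lev < 1 fails for all current rows; recursion stops.

1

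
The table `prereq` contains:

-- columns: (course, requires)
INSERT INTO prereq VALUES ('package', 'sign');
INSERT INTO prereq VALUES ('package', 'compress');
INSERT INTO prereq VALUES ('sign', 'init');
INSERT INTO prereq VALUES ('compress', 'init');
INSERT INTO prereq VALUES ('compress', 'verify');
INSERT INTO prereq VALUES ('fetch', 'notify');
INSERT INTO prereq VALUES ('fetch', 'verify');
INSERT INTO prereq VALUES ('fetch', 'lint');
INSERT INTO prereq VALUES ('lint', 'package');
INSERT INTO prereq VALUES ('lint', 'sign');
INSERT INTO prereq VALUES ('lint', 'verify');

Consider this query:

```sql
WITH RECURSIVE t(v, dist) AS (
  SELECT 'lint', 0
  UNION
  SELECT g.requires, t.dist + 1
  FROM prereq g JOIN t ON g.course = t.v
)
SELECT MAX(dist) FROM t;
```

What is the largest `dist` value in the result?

3

Base: (lint, dist=0).
Iteration 1: edges from {lint} -> (package, dist=1), (sign, dist=1), (verify, dist=1).
Iteration 2: edges from {package,sign,verify} -> (compress, dist=2), (init, dist=2), (sign, dist=2).
Iteration 3: edges from {compress,init,sign} -> (init, dist=3), (verify, dist=3). [UNION drops 1 duplicate row(s)]
Iteration 4: no outgoing edges from {init,verify}; recursion stops.
dist values: 0, 1, 1, 1, 2, 2, 2, 3, 3; the maximum is 3.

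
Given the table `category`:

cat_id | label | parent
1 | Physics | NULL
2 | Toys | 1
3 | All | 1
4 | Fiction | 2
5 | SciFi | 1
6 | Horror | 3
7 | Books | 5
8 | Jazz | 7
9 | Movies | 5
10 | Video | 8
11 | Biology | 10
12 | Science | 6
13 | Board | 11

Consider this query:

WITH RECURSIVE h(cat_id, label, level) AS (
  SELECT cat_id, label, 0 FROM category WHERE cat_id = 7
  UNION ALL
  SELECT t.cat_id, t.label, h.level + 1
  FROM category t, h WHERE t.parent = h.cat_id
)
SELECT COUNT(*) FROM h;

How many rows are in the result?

5

Base: cat_id=7 (Books) at level 0.
Iteration 1: rows with parent in {7} -> Jazz (id 8, level 1).
Iteration 2: rows with parent in {8} -> Video (id 10, level 2).
Iteration 3: rows with parent in {10} -> Biology (id 11, level 3).
Iteration 4: rows with parent in {11} -> Board (id 13, level 4).
Iteration 5: no rows with parent in {13}; recursion stops.
Total rows emitted: 5.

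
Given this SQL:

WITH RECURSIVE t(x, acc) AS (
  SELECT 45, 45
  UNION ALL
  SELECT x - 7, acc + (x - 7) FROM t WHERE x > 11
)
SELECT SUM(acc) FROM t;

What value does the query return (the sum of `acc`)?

700

Base: x=45, acc=45.
Iteration 1: 45 > 11 holds -> x = 45 - 7 = 38, acc = 45 + 38 = 83.
Iteration 2: 38 > 11 holds -> x = 38 - 7 = 31, acc = 83 + 31 = 114.
Iteration 3: 31 > 11 holds -> x = 31 - 7 = 24, acc = 114 + 24 = 138.
Iteration 4: 24 > 11 holds -> x = 24 - 7 = 17, acc = 138 + 17 = 155.
Iteration 5: 17 > 11 holds -> x = 17 - 7 = 10, acc = 155 + 10 = 165.
Iteration 6: 10 > 11 fails; recursion stops.
SUM(acc) = 45 + 83 + 114 + 138 + 155 + 165 = 700.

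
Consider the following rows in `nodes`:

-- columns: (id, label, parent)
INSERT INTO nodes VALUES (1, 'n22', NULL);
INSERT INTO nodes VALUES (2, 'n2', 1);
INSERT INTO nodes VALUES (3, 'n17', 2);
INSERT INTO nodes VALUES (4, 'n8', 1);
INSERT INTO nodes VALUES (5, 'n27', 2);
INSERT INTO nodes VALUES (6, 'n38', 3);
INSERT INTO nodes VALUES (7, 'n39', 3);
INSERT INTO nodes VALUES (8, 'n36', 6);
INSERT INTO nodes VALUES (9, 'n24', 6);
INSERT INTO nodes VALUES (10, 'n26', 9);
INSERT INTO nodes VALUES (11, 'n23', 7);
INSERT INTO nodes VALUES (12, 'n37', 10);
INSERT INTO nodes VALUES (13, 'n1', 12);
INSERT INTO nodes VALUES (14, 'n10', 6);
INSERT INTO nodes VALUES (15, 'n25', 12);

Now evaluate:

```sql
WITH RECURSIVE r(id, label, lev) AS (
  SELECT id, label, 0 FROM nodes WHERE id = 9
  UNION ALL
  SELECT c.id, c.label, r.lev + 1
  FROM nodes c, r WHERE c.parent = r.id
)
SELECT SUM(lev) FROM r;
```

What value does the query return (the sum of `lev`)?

9

Base: id=9 (n24) at lev 0.
Iteration 1: rows with parent in {9} -> n26 (id 10, lev 1).
Iteration 2: rows with parent in {10} -> n37 (id 12, lev 2).
Iteration 3: rows with parent in {12} -> n1 (id 13, lev 3), n25 (id 15, lev 3).
Iteration 4: no rows with parent in {13,15}; recursion stops.
SUM(lev) = 0 + 1 + 2 + 3 + 3 = 9.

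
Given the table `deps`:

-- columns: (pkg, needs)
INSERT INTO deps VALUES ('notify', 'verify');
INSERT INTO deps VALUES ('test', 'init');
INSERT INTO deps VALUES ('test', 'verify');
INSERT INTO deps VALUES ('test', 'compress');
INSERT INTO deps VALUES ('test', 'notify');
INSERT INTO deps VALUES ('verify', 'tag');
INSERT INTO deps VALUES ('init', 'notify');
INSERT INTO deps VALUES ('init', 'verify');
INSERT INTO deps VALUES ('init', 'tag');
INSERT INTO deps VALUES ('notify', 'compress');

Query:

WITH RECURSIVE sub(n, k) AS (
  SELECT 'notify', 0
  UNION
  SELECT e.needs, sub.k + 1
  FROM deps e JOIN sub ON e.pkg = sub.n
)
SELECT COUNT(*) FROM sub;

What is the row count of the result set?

4

Base: (notify, k=0).
Iteration 1: edges from {notify} -> (compress, k=1), (verify, k=1).
Iteration 2: edges from {compress,verify} -> (tag, k=2).
Iteration 3: no outgoing edges from {tag}; recursion stops.
Total rows emitted: 4.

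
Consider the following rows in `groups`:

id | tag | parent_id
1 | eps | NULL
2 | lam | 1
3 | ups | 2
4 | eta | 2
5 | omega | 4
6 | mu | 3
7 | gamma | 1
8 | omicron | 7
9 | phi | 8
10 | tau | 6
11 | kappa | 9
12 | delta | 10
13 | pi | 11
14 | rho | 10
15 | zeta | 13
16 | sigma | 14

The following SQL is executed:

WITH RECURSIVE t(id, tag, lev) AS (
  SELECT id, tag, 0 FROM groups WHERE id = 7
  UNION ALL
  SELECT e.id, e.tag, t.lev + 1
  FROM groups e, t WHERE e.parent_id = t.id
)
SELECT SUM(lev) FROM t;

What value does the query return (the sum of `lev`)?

15

Base: id=7 (gamma) at lev 0.
Iteration 1: rows with parent_id in {7} -> omicron (id 8, lev 1).
Iteration 2: rows with parent_id in {8} -> phi (id 9, lev 2).
Iteration 3: rows with parent_id in {9} -> kappa (id 11, lev 3).
Iteration 4: rows with parent_id in {11} -> pi (id 13, lev 4).
Iteration 5: rows with parent_id in {13} -> zeta (id 15, lev 5).
Iteration 6: no rows with parent_id in {15}; recursion stops.
SUM(lev) = 0 + 1 + 2 + 3 + 4 + 5 = 15.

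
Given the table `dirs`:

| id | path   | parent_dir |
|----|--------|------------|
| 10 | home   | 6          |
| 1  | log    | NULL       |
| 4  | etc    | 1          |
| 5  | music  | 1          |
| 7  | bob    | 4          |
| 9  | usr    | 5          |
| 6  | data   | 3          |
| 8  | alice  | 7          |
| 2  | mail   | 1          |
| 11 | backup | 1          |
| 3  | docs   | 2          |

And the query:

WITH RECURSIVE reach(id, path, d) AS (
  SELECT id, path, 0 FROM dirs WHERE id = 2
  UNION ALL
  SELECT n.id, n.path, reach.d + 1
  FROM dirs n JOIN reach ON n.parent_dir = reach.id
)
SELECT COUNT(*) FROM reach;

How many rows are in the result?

4

Base: id=2 (mail) at d 0.
Iteration 1: rows with parent_dir in {2} -> docs (id 3, d 1).
Iteration 2: rows with parent_dir in {3} -> data (id 6, d 2).
Iteration 3: rows with parent_dir in {6} -> home (id 10, d 3).
Iteration 4: no rows with parent_dir in {10}; recursion stops.
Total rows emitted: 4.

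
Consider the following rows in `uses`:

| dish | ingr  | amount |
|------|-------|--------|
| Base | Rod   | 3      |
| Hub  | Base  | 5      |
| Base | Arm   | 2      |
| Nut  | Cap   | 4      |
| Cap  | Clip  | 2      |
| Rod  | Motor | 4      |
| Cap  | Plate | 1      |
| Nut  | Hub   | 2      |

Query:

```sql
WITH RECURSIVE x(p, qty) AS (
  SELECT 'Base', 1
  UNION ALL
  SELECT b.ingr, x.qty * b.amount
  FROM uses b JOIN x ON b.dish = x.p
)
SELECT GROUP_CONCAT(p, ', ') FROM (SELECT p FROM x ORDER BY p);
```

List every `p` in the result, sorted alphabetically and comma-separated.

Arm, Base, Motor, Rod

Base: (Base, qty=1).
Iteration 1: components of {Base} -> Arm = 1*2 = 2, Rod = 1*3 = 3.
Iteration 2: components of {Arm,Rod} -> Motor = 3*4 = 12.
Iteration 3: no further components; recursion stops.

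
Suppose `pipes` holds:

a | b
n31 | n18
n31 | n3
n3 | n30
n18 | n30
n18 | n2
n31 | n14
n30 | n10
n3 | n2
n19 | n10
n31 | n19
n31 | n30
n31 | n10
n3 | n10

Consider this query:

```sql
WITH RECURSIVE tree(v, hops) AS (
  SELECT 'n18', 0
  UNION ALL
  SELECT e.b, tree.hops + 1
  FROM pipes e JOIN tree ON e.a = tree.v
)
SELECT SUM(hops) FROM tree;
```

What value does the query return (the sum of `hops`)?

4

Base: (n18, hops=0).
Iteration 1: edges from {n18} -> (n2, hops=1), (n30, hops=1).
Iteration 2: edges from {n2,n30} -> (n10, hops=2).
Iteration 3: no outgoing edges from {n10}; recursion stops.
SUM(hops) = 0 + 1 + 1 + 2 = 4.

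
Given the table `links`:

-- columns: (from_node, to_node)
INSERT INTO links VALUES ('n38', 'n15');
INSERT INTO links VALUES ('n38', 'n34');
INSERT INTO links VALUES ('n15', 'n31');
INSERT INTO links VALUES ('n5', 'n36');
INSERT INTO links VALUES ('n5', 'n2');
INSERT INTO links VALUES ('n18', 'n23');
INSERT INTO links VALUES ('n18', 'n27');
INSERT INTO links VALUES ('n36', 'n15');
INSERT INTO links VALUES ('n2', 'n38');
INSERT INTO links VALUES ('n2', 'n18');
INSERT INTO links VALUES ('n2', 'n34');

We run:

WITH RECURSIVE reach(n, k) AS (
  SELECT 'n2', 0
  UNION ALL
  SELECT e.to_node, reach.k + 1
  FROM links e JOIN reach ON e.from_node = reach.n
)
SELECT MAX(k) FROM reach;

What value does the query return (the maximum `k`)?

3

Base: (n2, k=0).
Iteration 1: edges from {n2} -> (n18, k=1), (n34, k=1), (n38, k=1).
Iteration 2: edges from {n18,n34,n38} -> (n15, k=2), (n23, k=2), (n27, k=2), (n34, k=2).
Iteration 3: edges from {n15,n23,n27,n34} -> (n31, k=3).
Iteration 4: no outgoing edges from {n31}; recursion stops.
k values: 0, 1, 1, 1, 2, 2, 2, 2, 3; the maximum is 3.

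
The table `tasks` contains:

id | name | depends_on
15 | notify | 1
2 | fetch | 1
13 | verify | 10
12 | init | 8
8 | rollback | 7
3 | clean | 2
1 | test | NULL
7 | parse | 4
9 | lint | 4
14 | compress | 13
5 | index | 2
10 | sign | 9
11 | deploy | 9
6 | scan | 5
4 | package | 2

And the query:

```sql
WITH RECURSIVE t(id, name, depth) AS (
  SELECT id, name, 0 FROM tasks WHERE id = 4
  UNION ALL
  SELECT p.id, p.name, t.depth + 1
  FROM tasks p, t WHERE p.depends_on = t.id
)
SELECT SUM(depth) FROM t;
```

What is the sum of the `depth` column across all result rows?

18

Base: id=4 (package) at depth 0.
Iteration 1: rows with depends_on in {4} -> parse (id 7, depth 1), lint (id 9, depth 1).
Iteration 2: rows with depends_on in {7,9} -> rollback (id 8, depth 2), sign (id 10, depth 2), deploy (id 11, depth 2).
Iteration 3: rows with depends_on in {8,10,11} -> init (id 12, depth 3), verify (id 13, depth 3).
Iteration 4: rows with depends_on in {12,13} -> compress (id 14, depth 4).
Iteration 5: no rows with depends_on in {14}; recursion stops.
SUM(depth) = 0 + 1 + 1 + 2 + 2 + 2 + 3 + 3 + 4 = 18.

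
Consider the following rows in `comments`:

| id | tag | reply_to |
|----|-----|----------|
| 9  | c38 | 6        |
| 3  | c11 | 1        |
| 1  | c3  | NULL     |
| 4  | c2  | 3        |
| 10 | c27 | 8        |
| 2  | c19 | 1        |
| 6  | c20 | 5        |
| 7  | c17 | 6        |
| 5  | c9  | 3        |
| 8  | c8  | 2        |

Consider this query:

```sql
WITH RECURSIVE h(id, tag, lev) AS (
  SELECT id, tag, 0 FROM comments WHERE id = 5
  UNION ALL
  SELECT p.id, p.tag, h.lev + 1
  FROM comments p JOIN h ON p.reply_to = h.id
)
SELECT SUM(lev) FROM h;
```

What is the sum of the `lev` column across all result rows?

Base: id=5 (c9) at lev 0.
Iteration 1: rows with reply_to in {5} -> c20 (id 6, lev 1).
Iteration 2: rows with reply_to in {6} -> c17 (id 7, lev 2), c38 (id 9, lev 2).
Iteration 3: no rows with reply_to in {7,9}; recursion stops.
SUM(lev) = 0 + 1 + 2 + 2 = 5.

5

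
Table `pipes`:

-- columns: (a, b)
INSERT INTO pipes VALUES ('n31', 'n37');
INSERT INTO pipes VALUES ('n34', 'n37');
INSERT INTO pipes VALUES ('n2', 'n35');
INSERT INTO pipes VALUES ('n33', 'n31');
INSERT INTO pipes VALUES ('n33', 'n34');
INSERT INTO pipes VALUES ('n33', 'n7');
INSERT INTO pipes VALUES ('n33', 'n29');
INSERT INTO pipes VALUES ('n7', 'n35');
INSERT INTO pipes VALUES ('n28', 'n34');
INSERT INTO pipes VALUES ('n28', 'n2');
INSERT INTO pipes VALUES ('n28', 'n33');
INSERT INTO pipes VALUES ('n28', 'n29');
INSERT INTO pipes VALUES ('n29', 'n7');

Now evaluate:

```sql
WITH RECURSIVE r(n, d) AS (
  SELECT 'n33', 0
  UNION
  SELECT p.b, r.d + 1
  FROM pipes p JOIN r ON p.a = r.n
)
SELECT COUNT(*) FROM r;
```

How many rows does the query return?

9

Base: (n33, d=0).
Iteration 1: edges from {n33} -> (n29, d=1), (n31, d=1), (n34, d=1), (n7, d=1).
Iteration 2: edges from {n29,n31,n34,n7} -> (n35, d=2), (n37, d=2), (n7, d=2). [UNION drops 1 duplicate row(s)]
Iteration 3: edges from {n35,n37,n7} -> (n35, d=3).
Iteration 4: no outgoing edges from {n35}; recursion stops.
Total rows emitted: 9.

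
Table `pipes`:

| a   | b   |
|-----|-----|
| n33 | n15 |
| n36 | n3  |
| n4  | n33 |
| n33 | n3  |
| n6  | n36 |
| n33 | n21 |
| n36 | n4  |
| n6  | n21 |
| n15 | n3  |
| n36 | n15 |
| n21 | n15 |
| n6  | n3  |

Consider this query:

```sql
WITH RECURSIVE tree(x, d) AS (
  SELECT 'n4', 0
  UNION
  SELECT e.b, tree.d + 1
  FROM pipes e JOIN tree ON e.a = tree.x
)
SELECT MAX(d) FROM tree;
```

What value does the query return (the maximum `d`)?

4

Base: (n4, d=0).
Iteration 1: edges from {n4} -> (n33, d=1).
Iteration 2: edges from {n33} -> (n15, d=2), (n21, d=2), (n3, d=2).
Iteration 3: edges from {n15,n21,n3} -> (n15, d=3), (n3, d=3).
Iteration 4: edges from {n15,n3} -> (n3, d=4).
Iteration 5: no outgoing edges from {n3}; recursion stops.
d values: 0, 1, 2, 2, 2, 3, 3, 4; the maximum is 4.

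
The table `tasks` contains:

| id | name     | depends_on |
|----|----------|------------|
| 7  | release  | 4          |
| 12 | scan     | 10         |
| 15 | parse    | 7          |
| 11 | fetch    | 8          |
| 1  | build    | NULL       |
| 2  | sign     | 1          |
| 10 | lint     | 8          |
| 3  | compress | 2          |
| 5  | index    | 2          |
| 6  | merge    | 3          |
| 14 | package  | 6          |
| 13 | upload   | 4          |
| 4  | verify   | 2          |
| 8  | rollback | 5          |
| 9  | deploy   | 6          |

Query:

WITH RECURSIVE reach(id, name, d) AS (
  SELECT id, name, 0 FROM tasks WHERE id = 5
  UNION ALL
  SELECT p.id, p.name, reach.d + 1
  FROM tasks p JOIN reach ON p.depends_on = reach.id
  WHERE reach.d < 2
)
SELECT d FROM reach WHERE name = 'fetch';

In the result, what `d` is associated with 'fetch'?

Base: id=5 (index) at d 0.
Iteration 1: rows with depends_on in {5} -> rollback (id 8, d 1).
Iteration 2: rows with depends_on in {8} -> lint (id 10, d 2), fetch (id 11, d 2).
Iteration 3: d < 2 fails for all current rows; recursion stops.

2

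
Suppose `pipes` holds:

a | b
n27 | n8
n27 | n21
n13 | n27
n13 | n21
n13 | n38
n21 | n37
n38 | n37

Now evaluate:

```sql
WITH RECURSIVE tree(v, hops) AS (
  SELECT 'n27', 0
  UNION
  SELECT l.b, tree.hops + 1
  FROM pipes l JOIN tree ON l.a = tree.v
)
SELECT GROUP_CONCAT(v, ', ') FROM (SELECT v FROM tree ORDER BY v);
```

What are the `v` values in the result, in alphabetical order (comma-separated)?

Base: (n27, hops=0).
Iteration 1: edges from {n27} -> (n21, hops=1), (n8, hops=1).
Iteration 2: edges from {n21,n8} -> (n37, hops=2).
Iteration 3: no outgoing edges from {n37}; recursion stops.

n21, n27, n37, n8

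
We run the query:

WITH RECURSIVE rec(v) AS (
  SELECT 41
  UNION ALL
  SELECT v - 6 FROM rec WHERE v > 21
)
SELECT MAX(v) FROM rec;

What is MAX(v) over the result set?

41

Base: v=41.
Iteration 1: 41 > 21 holds -> v = 41 - 6 = 35.
Iteration 2: 35 > 21 holds -> v = 35 - 6 = 29.
Iteration 3: 29 > 21 holds -> v = 29 - 6 = 23.
Iteration 4: 23 > 21 holds -> v = 23 - 6 = 17.
Iteration 5: 17 > 21 fails; recursion stops.
v values: 41, 35, 29, 23, 17; the maximum is 41.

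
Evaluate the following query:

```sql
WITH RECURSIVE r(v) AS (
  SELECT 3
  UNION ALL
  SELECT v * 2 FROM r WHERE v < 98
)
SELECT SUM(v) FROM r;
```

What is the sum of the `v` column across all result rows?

Base: v=3.
Iteration 1: 3 < 98 holds -> v = 3 * 2 = 6.
Iteration 2: 6 < 98 holds -> v = 6 * 2 = 12.
Iteration 3: 12 < 98 holds -> v = 12 * 2 = 24.
Iteration 4: 24 < 98 holds -> v = 24 * 2 = 48.
Iteration 5: 48 < 98 holds -> v = 48 * 2 = 96.
Iteration 6: 96 < 98 holds -> v = 96 * 2 = 192.
Iteration 7: 192 < 98 fails; recursion stops.
SUM(v) = 3 + 6 + 12 + 24 + 48 + 96 + 192 = 381.

381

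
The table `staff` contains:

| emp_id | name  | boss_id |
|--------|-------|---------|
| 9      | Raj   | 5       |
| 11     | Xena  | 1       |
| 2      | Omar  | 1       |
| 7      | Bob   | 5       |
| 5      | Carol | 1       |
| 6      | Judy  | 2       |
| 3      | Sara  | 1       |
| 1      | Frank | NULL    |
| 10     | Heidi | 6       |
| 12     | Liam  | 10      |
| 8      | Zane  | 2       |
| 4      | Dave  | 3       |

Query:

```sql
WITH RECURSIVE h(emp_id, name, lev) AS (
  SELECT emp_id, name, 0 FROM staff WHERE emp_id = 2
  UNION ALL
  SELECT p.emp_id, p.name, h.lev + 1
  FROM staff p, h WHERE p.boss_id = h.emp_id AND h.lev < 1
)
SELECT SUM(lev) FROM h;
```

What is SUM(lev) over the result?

2

Base: emp_id=2 (Omar) at lev 0.
Iteration 1: rows with boss_id in {2} -> Judy (id 6, lev 1), Zane (id 8, lev 1).
Iteration 2: lev < 1 fails for all current rows; recursion stops.
SUM(lev) = 0 + 1 + 1 = 2.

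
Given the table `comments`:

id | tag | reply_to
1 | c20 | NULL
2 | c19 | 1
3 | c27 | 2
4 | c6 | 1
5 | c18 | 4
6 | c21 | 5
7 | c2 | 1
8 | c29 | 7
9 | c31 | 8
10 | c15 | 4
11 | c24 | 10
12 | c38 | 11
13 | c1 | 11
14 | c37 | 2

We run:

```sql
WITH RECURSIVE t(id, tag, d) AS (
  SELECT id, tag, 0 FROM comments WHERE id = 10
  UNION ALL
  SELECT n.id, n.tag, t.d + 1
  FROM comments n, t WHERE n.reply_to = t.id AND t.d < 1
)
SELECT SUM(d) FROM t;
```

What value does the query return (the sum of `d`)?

1

Base: id=10 (c15) at d 0.
Iteration 1: rows with reply_to in {10} -> c24 (id 11, d 1).
Iteration 2: d < 1 fails for all current rows; recursion stops.
SUM(d) = 0 + 1 = 1.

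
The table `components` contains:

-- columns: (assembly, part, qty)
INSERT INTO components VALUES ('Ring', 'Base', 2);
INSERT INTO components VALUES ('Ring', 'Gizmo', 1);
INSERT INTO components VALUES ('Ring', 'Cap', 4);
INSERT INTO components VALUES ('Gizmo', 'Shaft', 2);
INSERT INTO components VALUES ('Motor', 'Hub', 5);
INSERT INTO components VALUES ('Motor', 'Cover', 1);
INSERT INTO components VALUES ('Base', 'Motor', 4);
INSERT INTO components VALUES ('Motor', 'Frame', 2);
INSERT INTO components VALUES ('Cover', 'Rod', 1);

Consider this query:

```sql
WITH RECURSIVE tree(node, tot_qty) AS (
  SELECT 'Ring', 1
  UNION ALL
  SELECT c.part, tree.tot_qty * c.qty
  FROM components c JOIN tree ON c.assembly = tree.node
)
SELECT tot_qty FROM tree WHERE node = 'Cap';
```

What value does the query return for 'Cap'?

4

Base: (Ring, tot_qty=1).
Iteration 1: components of {Ring} -> Base = 1*2 = 2, Cap = 1*4 = 4, Gizmo = 1*1 = 1.
Iteration 2: components of {Base,Cap,Gizmo} -> Motor = 2*4 = 8, Shaft = 1*2 = 2.
Iteration 3: components of {Motor,Shaft} -> Cover = 8*1 = 8, Frame = 8*2 = 16, Hub = 8*5 = 40.
Iteration 4: components of {Cover,Frame,Hub} -> Rod = 8*1 = 8.
Iteration 5: no further components; recursion stops.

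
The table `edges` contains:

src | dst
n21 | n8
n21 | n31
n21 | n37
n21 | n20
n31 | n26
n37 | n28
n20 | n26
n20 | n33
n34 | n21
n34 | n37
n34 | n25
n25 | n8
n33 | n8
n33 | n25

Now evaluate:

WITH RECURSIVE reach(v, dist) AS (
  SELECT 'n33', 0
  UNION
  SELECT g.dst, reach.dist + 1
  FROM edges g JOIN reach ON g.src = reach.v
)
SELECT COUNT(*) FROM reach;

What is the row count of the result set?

Base: (n33, dist=0).
Iteration 1: edges from {n33} -> (n25, dist=1), (n8, dist=1).
Iteration 2: edges from {n25,n8} -> (n8, dist=2).
Iteration 3: no outgoing edges from {n8}; recursion stops.
Total rows emitted: 4.

4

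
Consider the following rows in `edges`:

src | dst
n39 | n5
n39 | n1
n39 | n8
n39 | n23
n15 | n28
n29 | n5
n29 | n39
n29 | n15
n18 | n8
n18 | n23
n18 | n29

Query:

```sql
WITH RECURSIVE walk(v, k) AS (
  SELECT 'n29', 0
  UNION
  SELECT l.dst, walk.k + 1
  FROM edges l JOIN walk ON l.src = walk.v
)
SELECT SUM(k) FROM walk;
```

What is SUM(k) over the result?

13

Base: (n29, k=0).
Iteration 1: edges from {n29} -> (n15, k=1), (n39, k=1), (n5, k=1).
Iteration 2: edges from {n15,n39,n5} -> (n1, k=2), (n23, k=2), (n28, k=2), (n5, k=2), (n8, k=2).
Iteration 3: no outgoing edges from {n1,n23,n28,n5,n8}; recursion stops.
SUM(k) = 0 + 1 + 1 + 1 + 2 + 2 + 2 + 2 + 2 = 13.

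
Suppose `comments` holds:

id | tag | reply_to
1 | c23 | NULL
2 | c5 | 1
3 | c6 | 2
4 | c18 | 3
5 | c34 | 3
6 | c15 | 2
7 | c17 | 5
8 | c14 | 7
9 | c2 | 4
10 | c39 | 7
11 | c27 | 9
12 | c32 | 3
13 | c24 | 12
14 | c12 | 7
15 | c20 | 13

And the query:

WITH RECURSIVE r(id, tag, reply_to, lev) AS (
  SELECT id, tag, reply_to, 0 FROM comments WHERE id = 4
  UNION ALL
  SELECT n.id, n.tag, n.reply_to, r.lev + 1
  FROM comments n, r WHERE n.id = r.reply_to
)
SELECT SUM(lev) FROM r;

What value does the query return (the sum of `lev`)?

Base: id=4 (c18), reply_to=3, lev 0.
Iteration 1: join on id=3 -> c6 (id 3, reply_to=2, lev 1).
Iteration 2: join on id=2 -> c5 (id 2, reply_to=1, lev 2).
Iteration 3: join on id=1 -> c23 (id 1, reply_to=NULL, lev 3).
Iteration 4: reply_to is NULL; no match; recursion stops.
SUM(lev) = 0 + 1 + 2 + 3 = 6.

6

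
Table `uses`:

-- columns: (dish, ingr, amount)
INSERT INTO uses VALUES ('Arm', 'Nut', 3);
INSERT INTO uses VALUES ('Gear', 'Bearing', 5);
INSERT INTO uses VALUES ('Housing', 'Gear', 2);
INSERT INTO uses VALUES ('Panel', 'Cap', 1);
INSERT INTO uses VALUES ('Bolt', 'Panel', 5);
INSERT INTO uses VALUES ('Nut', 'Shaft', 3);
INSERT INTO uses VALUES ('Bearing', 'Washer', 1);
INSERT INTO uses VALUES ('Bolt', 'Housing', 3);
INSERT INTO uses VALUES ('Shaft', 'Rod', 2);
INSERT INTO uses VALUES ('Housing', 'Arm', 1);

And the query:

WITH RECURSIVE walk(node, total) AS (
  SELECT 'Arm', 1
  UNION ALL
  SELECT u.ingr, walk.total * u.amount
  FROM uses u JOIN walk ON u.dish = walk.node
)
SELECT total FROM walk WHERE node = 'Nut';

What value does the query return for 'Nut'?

Base: (Arm, total=1).
Iteration 1: components of {Arm} -> Nut = 1*3 = 3.
Iteration 2: components of {Nut} -> Shaft = 3*3 = 9.
Iteration 3: components of {Shaft} -> Rod = 9*2 = 18.
Iteration 4: no further components; recursion stops.

3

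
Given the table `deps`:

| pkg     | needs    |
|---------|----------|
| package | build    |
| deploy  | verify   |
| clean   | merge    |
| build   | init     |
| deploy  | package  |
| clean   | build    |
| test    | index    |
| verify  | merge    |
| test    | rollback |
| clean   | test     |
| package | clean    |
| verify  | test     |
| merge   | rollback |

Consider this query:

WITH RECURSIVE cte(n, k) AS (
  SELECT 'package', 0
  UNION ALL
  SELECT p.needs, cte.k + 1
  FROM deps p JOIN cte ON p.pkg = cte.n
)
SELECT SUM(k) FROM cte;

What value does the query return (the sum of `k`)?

22

Base: (package, k=0).
Iteration 1: edges from {package} -> (build, k=1), (clean, k=1).
Iteration 2: edges from {build,clean} -> (build, k=2), (init, k=2), (merge, k=2), (test, k=2).
Iteration 3: edges from {build,init,merge,test} -> (index, k=3), (init, k=3), (rollback, k=3) x2. [UNION ALL keeps all 4 new rows, including repeats]
Iteration 4: no outgoing edges from {index,init,rollback}; recursion stops.
SUM(k) = 0 + 1 + 1 + 2 + 2 + 2 + 2 + 3 + 3 + 3 + 3 = 22.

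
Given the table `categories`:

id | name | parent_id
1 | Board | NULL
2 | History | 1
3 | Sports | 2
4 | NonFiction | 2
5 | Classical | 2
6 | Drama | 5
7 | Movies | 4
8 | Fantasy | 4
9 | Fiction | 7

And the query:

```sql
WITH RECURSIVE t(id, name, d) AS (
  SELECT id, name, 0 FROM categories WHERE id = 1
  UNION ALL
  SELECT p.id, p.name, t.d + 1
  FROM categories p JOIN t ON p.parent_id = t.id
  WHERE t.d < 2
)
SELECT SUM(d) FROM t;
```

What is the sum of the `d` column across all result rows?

Base: id=1 (Board) at d 0.
Iteration 1: rows with parent_id in {1} -> History (id 2, d 1).
Iteration 2: rows with parent_id in {2} -> Sports (id 3, d 2), NonFiction (id 4, d 2), Classical (id 5, d 2).
Iteration 3: d < 2 fails for all current rows; recursion stops.
SUM(d) = 0 + 1 + 2 + 2 + 2 = 7.

7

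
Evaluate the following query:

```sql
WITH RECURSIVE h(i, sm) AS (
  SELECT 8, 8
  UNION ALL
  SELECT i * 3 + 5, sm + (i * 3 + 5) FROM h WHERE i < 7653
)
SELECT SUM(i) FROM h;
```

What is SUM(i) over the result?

34420

Base: i=8, sm=8.
Iteration 1: 8 < 7653 holds -> i = 8 * 3 + 5 = 29, sm = 8 + 29 = 37.
Iteration 2: 29 < 7653 holds -> i = 29 * 3 + 5 = 92, sm = 37 + 92 = 129.
Iteration 3: 92 < 7653 holds -> i = 92 * 3 + 5 = 281, sm = 129 + 281 = 410.
Iteration 4: 281 < 7653 holds -> i = 281 * 3 + 5 = 848, sm = 410 + 848 = 1258.
Iteration 5: 848 < 7653 holds -> i = 848 * 3 + 5 = 2549, sm = 1258 + 2549 = 3807.
Iteration 6: 2549 < 7653 holds -> i = 2549 * 3 + 5 = 7652, sm = 3807 + 7652 = 11459.
Iteration 7: 7652 < 7653 holds -> i = 7652 * 3 + 5 = 22961, sm = 11459 + 22961 = 34420.
Iteration 8: 22961 < 7653 fails; recursion stops.
SUM(i) = 8 + 29 + 92 + 281 + 848 + 2549 + 7652 + 22961 = 34420.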